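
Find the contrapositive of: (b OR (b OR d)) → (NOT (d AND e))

Contrapositive: (d AND e) → NOT (b OR (b OR d))
Note: A statement and its contrapositive are logically equivalent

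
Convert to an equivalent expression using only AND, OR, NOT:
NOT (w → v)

w AND NOT v
(Negated implication: NOT(A → B) = A AND NOT B)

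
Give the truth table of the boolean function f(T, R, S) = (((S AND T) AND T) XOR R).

T | R | S | Output
------------------
0 | 0 | 0 | 0
0 | 0 | 1 | 0
0 | 1 | 0 | 1
0 | 1 | 1 | 1
1 | 0 | 0 | 0
1 | 0 | 1 | 1
1 | 1 | 0 | 1
1 | 1 | 1 | 0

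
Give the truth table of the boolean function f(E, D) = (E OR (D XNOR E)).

E | D | Output
--------------
0 | 0 | 1
0 | 1 | 0
1 | 0 | 1
1 | 1 | 1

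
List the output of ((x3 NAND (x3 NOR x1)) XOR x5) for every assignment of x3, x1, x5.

x3 | x1 | x5 | Output
---------------------
0 | 0 | 0 | 1
0 | 0 | 1 | 0
0 | 1 | 0 | 1
0 | 1 | 1 | 0
1 | 0 | 0 | 1
1 | 0 | 1 | 0
1 | 1 | 0 | 1
1 | 1 | 1 | 0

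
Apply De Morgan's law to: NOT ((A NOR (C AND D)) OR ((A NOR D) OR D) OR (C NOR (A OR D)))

NOT (A NOR (C AND D)) AND NOT ((A NOR D) OR D) AND NOT (C NOR (A OR D))
De Morgan's: NOT(OR of terms) = AND of negations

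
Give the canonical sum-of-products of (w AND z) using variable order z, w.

Σm(3) = (z AND w)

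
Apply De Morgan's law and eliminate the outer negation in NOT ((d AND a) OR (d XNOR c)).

NOT (d AND a) AND NOT (d XNOR c)
De Morgan's: NOT(OR of terms) = AND of negations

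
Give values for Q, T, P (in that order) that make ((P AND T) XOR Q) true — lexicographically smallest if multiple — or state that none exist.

Q=0, T=1, P=1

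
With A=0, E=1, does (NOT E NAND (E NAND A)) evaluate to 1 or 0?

Substituting: (NOT 1 NAND (1 NAND 0))
= 1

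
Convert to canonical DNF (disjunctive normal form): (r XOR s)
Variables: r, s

(NOT r AND s) OR (r AND NOT s)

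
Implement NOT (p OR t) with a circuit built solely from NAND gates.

(((p NAND p) NAND (t NAND t)) NAND ((p NAND p) NAND (t NAND t)))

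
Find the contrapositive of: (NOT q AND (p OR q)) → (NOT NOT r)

Contrapositive: NOT r → NOT (NOT q AND (p OR q))
Note: A statement and its contrapositive are logically equivalent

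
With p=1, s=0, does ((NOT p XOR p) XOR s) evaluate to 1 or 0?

Substituting: ((NOT 1 XOR 1) XOR 0)
= 1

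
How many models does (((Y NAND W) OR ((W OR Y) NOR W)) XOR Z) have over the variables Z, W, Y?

Satisfying assignments: (0,0,0), (0,0,1), (0,1,0), (1,1,1)
Count: 4 out of 8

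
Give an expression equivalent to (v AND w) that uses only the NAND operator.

((v NAND w) NAND (v NAND w))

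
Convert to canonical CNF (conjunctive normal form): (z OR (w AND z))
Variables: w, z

(w OR z) AND (NOT w OR z)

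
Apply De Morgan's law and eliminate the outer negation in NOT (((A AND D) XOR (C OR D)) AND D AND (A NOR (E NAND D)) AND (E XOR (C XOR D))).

NOT ((A AND D) XOR (C OR D)) OR NOT D OR NOT (A NOR (E NAND D)) OR NOT (E XOR (C XOR D))
De Morgan's: NOT(AND of terms) = OR of negations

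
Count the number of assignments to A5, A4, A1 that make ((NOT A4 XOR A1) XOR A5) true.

Satisfying assignments: (0,0,0), (0,1,1), (1,0,1), (1,1,0)
Count: 4 out of 8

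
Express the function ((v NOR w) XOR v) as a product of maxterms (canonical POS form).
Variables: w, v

ΠM(2) = (NOT w OR v)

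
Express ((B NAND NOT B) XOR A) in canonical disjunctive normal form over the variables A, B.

(NOT A AND NOT B) OR (NOT A AND B)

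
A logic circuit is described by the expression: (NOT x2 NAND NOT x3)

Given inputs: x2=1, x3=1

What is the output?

Substituting: (NOT 1 NAND NOT 1)
= 1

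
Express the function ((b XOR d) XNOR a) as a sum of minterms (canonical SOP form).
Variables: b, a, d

Σm(0, 3, 5, 6) = (NOT b AND NOT a AND NOT d) OR (NOT b AND a AND d) OR (b AND NOT a AND d) OR (b AND a AND NOT d)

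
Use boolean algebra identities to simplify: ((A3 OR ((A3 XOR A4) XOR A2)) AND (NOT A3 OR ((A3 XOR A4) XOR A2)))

By distribution ((E OR v) AND (E OR NOT v) = E):
= ((A3 XOR A4) XOR A2)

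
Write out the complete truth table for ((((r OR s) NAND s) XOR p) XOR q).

p | q | s | r | Output
----------------------
0 | 0 | 0 | 0 | 1
0 | 0 | 0 | 1 | 1
0 | 0 | 1 | 0 | 0
0 | 0 | 1 | 1 | 0
0 | 1 | 0 | 0 | 0
0 | 1 | 0 | 1 | 0
0 | 1 | 1 | 0 | 1
0 | 1 | 1 | 1 | 1
1 | 0 | 0 | 0 | 0
1 | 0 | 0 | 1 | 0
1 | 0 | 1 | 0 | 1
1 | 0 | 1 | 1 | 1
1 | 1 | 0 | 0 | 1
1 | 1 | 0 | 1 | 1
1 | 1 | 1 | 0 | 0
1 | 1 | 1 | 1 | 0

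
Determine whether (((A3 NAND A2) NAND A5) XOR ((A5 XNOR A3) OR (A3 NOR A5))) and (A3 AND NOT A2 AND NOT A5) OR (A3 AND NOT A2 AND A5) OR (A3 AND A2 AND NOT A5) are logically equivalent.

Yes, they are equivalent — the two output columns agree on all 8 assignments:
A3 | A2 | A5 | Expression 1 | Expression 2
------------------------------------------
0 | 0 | 0 | 0 | 0
0 | 0 | 1 | 0 | 0
0 | 1 | 0 | 0 | 0
0 | 1 | 1 | 0 | 0
1 | 0 | 0 | 1 | 1
1 | 0 | 1 | 1 | 1
1 | 1 | 0 | 1 | 1
1 | 1 | 1 | 0 | 0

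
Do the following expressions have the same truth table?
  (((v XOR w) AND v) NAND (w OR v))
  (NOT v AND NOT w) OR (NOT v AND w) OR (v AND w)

Yes, they are equivalent — the two output columns agree on all 4 assignments:
v | w | Expression 1 | Expression 2
-----------------------------------
0 | 0 | 1 | 1
0 | 1 | 1 | 1
1 | 0 | 0 | 0
1 | 1 | 1 | 1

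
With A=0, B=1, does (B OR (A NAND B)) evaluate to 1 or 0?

Substituting: (1 OR (0 NAND 1))
= 1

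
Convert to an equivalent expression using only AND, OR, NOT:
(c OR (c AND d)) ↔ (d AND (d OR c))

((c OR (c AND d)) AND (d AND (d OR c))) OR (NOT (c OR (c AND d)) AND NOT (d AND (d OR c)))
(Biconditional = both true or both false)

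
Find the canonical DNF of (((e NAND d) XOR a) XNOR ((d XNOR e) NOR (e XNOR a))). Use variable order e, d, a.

(NOT e AND NOT d AND a) OR (e AND NOT d AND NOT a) OR (e AND NOT d AND a) OR (e AND d AND NOT a)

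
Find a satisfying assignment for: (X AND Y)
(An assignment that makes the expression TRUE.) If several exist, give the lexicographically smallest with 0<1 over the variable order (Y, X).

Y=1, X=1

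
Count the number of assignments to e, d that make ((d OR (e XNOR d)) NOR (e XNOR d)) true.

Satisfying assignments: (1,0)
Count: 1 out of 4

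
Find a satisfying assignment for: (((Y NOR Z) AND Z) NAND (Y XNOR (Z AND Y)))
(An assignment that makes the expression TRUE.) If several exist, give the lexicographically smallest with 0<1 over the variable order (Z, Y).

Z=0, Y=0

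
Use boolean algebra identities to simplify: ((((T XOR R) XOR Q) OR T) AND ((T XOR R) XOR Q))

By absorption (E AND (E OR v) = E):
= ((T XOR R) XOR Q)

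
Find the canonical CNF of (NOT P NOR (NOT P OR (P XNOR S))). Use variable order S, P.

(S OR P) AND (NOT S OR P) AND (NOT S OR NOT P)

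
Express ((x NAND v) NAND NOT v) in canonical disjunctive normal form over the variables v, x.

(v AND NOT x) OR (v AND x)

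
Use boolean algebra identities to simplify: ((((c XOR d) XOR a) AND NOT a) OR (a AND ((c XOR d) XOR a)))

By distribution ((E AND v) OR (E AND NOT v) = E):
= ((c XOR d) XOR a)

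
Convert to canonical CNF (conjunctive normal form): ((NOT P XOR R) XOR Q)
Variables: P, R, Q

(P OR R OR NOT Q) AND (P OR NOT R OR Q) AND (NOT P OR R OR Q) AND (NOT P OR NOT R OR NOT Q)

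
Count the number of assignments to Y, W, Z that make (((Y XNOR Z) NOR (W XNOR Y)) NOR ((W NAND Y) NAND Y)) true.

Satisfying assignments: (1,0,1)
Count: 1 out of 8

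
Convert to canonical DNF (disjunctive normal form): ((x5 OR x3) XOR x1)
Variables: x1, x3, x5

(NOT x1 AND NOT x3 AND x5) OR (NOT x1 AND x3 AND NOT x5) OR (NOT x1 AND x3 AND x5) OR (x1 AND NOT x3 AND NOT x5)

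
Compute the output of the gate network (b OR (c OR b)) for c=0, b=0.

Substituting: (0 OR (0 OR 0))
= 0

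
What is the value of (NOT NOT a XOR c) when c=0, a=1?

Substituting: (NOT NOT 1 XOR 0)
= 1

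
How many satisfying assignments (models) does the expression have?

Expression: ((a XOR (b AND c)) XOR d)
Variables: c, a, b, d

Satisfying assignments: (0,0,0,1), (0,0,1,1), (0,1,0,0), (0,1,1,0), (1,0,0,1), (1,0,1,0), (1,1,0,0), (1,1,1,1)
Count: 8 out of 16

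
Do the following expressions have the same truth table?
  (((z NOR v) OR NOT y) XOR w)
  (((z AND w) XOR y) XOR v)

No. Counterexample: with y=0, z=0, v=0, w=0, Expression 1 = 1 but Expression 2 = 0.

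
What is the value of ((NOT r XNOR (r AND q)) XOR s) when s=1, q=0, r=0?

Substituting: ((NOT 0 XNOR (0 AND 0)) XOR 1)
= 1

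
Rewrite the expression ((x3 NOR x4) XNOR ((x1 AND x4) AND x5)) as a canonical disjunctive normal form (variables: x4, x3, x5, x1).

(NOT x4 AND x3 AND NOT x5 AND NOT x1) OR (NOT x4 AND x3 AND NOT x5 AND x1) OR (NOT x4 AND x3 AND x5 AND NOT x1) OR (NOT x4 AND x3 AND x5 AND x1) OR (x4 AND NOT x3 AND NOT x5 AND NOT x1) OR (x4 AND NOT x3 AND NOT x5 AND x1) OR (x4 AND NOT x3 AND x5 AND NOT x1) OR (x4 AND x3 AND NOT x5 AND NOT x1) OR (x4 AND x3 AND NOT x5 AND x1) OR (x4 AND x3 AND x5 AND NOT x1)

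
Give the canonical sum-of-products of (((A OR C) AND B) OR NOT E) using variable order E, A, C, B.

Σm(0, 1, 2, 3, 4, 5, 6, 7, 11, 13, 15) = (NOT E AND NOT A AND NOT C AND NOT B) OR (NOT E AND NOT A AND NOT C AND B) OR (NOT E AND NOT A AND C AND NOT B) OR (NOT E AND NOT A AND C AND B) OR (NOT E AND A AND NOT C AND NOT B) OR (NOT E AND A AND NOT C AND B) OR (NOT E AND A AND C AND NOT B) OR (NOT E AND A AND C AND B) OR (E AND NOT A AND C AND B) OR (E AND A AND NOT C AND B) OR (E AND A AND C AND B)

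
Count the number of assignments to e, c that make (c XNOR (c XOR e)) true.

Satisfying assignments: (0,0), (0,1)
Count: 2 out of 4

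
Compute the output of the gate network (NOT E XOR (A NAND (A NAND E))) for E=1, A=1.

Substituting: (NOT 1 XOR (1 NAND (1 NAND 1)))
= 1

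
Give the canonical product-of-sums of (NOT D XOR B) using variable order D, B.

ΠM(1, 2) = (D OR NOT B) AND (NOT D OR B)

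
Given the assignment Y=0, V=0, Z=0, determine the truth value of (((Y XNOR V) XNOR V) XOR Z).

Substituting: (((0 XNOR 0) XNOR 0) XOR 0)
= 0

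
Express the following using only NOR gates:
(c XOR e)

((((c NOR e) NOR (c NOR e)) NOR ((c NOR e) NOR (c NOR e))) NOR ((((c NOR c) NOR (e NOR e)) NOR ((c NOR c) NOR (e NOR e))) NOR (((c NOR c) NOR (e NOR e)) NOR ((c NOR c) NOR (e NOR e)))))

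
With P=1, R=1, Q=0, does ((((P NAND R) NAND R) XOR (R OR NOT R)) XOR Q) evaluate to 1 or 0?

Substituting: ((((1 NAND 1) NAND 1) XOR (1 OR NOT 1)) XOR 0)
= 0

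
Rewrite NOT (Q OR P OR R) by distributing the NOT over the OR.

NOT Q AND NOT P AND NOT R
De Morgan's: NOT(OR of terms) = AND of negations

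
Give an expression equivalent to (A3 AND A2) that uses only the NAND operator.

((A3 NAND A2) NAND (A3 NAND A2))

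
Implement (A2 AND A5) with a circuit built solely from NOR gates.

((A2 NOR A2) NOR (A5 NOR A5))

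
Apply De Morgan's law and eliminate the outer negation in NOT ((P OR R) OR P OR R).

NOT (P OR R) AND NOT P AND NOT R
De Morgan's: NOT(OR of terms) = AND of negations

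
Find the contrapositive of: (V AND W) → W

Contrapositive: NOT W → NOT (V AND W)
Note: A statement and its contrapositive are logically equivalent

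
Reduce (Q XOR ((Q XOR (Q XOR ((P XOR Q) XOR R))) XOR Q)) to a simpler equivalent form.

By XOR self-cancellation ((E XOR v) XOR v = E) then XOR self-cancellation ((E XOR v) XOR v = E):
= ((P XOR Q) XOR R)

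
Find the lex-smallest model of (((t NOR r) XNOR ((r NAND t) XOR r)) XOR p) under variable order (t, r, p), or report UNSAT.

t=0, r=0, p=0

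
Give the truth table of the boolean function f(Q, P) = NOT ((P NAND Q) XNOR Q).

Q | P | Output
--------------
0 | 0 | 1
0 | 1 | 1
1 | 0 | 0
1 | 1 | 1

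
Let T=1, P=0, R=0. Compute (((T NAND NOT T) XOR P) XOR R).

Substituting: (((1 NAND NOT 1) XOR 0) XOR 0)
= 1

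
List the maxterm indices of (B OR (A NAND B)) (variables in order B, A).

ΠM() = TRUE (no maxterms)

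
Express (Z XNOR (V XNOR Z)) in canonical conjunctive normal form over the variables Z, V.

(Z OR V) AND (NOT Z OR V)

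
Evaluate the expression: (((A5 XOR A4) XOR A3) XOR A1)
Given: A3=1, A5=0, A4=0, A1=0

Substituting: (((0 XOR 0) XOR 1) XOR 0)
= 1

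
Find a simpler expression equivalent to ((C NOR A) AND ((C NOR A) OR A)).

By absorption (E AND (E OR v) = E):
= (C NOR A)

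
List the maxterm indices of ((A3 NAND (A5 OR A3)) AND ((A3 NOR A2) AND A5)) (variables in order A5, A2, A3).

ΠM(0, 1, 2, 3, 5, 6, 7) = (A5 OR A2 OR A3) AND (A5 OR A2 OR NOT A3) AND (A5 OR NOT A2 OR A3) AND (A5 OR NOT A2 OR NOT A3) AND (NOT A5 OR A2 OR NOT A3) AND (NOT A5 OR NOT A2 OR A3) AND (NOT A5 OR NOT A2 OR NOT A3)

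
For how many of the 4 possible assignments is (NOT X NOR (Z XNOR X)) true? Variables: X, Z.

Satisfying assignments: (1,0)
Count: 1 out of 4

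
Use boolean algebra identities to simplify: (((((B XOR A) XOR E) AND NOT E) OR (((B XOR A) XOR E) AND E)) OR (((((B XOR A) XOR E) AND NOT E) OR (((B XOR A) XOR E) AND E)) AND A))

By absorption (E OR (E AND v) = E) then distribution ((E AND v) OR (E AND NOT v) = E):
= ((B XOR A) XOR E)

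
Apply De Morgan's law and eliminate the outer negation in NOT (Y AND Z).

NOT Y OR NOT Z
De Morgan's: NOT(AND of terms) = OR of negations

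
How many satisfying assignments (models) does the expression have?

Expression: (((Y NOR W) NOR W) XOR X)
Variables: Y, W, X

Satisfying assignments: (0,0,1), (0,1,1), (1,0,0), (1,1,1)
Count: 4 out of 8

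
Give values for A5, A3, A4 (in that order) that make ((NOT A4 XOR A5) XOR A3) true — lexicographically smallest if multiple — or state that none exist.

A5=0, A3=0, A4=0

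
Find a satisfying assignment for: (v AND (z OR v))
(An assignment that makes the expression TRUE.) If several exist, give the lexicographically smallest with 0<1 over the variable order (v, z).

v=1, z=0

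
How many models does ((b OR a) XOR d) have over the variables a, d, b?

Satisfying assignments: (0,0,1), (0,1,0), (1,0,0), (1,0,1)
Count: 4 out of 8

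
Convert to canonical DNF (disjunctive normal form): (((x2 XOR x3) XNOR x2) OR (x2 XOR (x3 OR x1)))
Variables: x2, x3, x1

(NOT x2 AND NOT x3 AND NOT x1) OR (NOT x2 AND NOT x3 AND x1) OR (NOT x2 AND x3 AND NOT x1) OR (NOT x2 AND x3 AND x1) OR (x2 AND NOT x3 AND NOT x1) OR (x2 AND NOT x3 AND x1)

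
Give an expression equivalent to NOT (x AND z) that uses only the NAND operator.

(((x NAND z) NAND (x NAND z)) NAND ((x NAND z) NAND (x NAND z)))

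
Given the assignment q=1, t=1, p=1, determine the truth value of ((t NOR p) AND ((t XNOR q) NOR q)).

Substituting: ((1 NOR 1) AND ((1 XNOR 1) NOR 1))
= 0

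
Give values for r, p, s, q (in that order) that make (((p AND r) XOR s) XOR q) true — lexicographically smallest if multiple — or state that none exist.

r=0, p=0, s=0, q=1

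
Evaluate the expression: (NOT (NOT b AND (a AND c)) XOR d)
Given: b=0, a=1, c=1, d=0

Substituting: (NOT (NOT 0 AND (1 AND 1)) XOR 0)
= 0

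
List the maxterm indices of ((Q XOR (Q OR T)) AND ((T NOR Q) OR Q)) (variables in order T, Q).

ΠM(0, 1, 2, 3) = (T OR Q) AND (T OR NOT Q) AND (NOT T OR Q) AND (NOT T OR NOT Q)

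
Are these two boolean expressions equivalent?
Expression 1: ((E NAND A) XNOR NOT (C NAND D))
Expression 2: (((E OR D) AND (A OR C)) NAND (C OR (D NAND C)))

No. Counterexample: with D=0, A=0, E=0, C=0, Expression 1 = 0 but Expression 2 = 1.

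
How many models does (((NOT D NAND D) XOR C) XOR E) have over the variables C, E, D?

Satisfying assignments: (0,0,0), (0,0,1), (1,1,0), (1,1,1)
Count: 4 out of 8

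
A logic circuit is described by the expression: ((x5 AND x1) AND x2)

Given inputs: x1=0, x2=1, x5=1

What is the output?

Substituting: ((1 AND 0) AND 1)
= 0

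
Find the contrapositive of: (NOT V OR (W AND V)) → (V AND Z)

Contrapositive: NOT (V AND Z) → NOT (NOT V OR (W AND V))
Note: A statement and its contrapositive are logically equivalent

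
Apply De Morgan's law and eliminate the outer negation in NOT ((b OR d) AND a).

NOT (b OR d) OR NOT a
De Morgan's: NOT(AND of terms) = OR of negations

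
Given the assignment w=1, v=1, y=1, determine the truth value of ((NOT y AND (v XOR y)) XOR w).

Substituting: ((NOT 1 AND (1 XOR 1)) XOR 1)
= 1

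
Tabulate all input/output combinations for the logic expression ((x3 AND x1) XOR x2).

x1 | x2 | x3 | Output
---------------------
0 | 0 | 0 | 0
0 | 0 | 1 | 0
0 | 1 | 0 | 1
0 | 1 | 1 | 1
1 | 0 | 0 | 0
1 | 0 | 1 | 1
1 | 1 | 0 | 1
1 | 1 | 1 | 0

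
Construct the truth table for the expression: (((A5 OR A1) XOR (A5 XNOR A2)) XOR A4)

A1 | A5 | A2 | A4 | Output
--------------------------
0 | 0 | 0 | 0 | 1
0 | 0 | 0 | 1 | 0
0 | 0 | 1 | 0 | 0
0 | 0 | 1 | 1 | 1
0 | 1 | 0 | 0 | 1
0 | 1 | 0 | 1 | 0
0 | 1 | 1 | 0 | 0
0 | 1 | 1 | 1 | 1
1 | 0 | 0 | 0 | 0
1 | 0 | 0 | 1 | 1
1 | 0 | 1 | 0 | 1
1 | 0 | 1 | 1 | 0
1 | 1 | 0 | 0 | 1
1 | 1 | 0 | 1 | 0
1 | 1 | 1 | 0 | 0
1 | 1 | 1 | 1 | 1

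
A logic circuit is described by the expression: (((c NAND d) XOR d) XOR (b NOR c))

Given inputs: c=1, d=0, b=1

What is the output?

Substituting: (((1 NAND 0) XOR 0) XOR (1 NOR 1))
= 1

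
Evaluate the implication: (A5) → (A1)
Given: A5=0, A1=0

Antecedent (A5) = 0; consequent (A1) = 0.
0 → 0 = 1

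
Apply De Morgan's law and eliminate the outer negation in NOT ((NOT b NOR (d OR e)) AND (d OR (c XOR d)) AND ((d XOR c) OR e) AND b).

NOT (NOT b NOR (d OR e)) OR NOT (d OR (c XOR d)) OR NOT ((d XOR c) OR e) OR NOT b
De Morgan's: NOT(AND of terms) = OR of negations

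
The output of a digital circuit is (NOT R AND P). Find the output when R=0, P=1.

Substituting: (NOT 0 AND 1)
= 1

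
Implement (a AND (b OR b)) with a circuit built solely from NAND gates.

((a NAND ((b NAND b) NAND (b NAND b))) NAND (a NAND ((b NAND b) NAND (b NAND b))))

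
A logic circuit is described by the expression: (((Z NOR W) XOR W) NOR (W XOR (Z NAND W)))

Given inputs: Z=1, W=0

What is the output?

Substituting: (((1 NOR 0) XOR 0) NOR (0 XOR (1 NAND 0)))
= 0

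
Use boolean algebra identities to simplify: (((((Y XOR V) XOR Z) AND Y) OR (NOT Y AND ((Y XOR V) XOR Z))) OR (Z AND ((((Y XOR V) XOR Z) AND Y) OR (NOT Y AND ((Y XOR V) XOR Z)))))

By absorption (E OR (E AND v) = E) then distribution ((E AND v) OR (E AND NOT v) = E):
= ((Y XOR V) XOR Z)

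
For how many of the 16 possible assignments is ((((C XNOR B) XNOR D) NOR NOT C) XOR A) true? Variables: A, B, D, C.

Satisfying assignments: (0,0,1,1), (0,1,0,1), (1,0,0,0), (1,0,0,1), (1,0,1,0), (1,1,0,0), (1,1,1,0), (1,1,1,1)
Count: 8 out of 16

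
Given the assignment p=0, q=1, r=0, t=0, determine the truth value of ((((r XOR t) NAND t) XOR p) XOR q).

Substituting: ((((0 XOR 0) NAND 0) XOR 0) XOR 1)
= 0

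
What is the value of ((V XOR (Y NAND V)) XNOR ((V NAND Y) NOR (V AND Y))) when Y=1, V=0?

Substituting: ((0 XOR (1 NAND 0)) XNOR ((0 NAND 1) NOR (0 AND 1)))
= 0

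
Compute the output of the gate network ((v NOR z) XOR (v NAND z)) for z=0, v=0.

Substituting: ((0 NOR 0) XOR (0 NAND 0))
= 0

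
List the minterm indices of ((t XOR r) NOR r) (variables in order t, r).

Σm(0) = (NOT t AND NOT r)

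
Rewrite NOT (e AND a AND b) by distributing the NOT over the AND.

NOT e OR NOT a OR NOT b
De Morgan's: NOT(AND of terms) = OR of negations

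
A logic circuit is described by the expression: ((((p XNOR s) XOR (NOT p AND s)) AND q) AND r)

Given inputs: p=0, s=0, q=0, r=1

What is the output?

Substituting: ((((0 XNOR 0) XOR (NOT 0 AND 0)) AND 0) AND 1)
= 0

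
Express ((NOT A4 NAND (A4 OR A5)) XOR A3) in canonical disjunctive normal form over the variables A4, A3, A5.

(NOT A4 AND NOT A3 AND NOT A5) OR (NOT A4 AND A3 AND A5) OR (A4 AND NOT A3 AND NOT A5) OR (A4 AND NOT A3 AND A5)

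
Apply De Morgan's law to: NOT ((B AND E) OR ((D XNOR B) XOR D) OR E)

NOT (B AND E) AND NOT ((D XNOR B) XOR D) AND NOT E
De Morgan's: NOT(OR of terms) = AND of negations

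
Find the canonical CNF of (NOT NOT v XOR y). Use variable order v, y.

(v OR y) AND (NOT v OR NOT y)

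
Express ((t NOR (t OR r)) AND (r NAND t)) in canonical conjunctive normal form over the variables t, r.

(t OR NOT r) AND (NOT t OR r) AND (NOT t OR NOT r)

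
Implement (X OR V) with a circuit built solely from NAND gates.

((X NAND X) NAND (V NAND V))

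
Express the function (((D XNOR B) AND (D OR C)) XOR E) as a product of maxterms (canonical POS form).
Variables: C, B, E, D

ΠM(0, 1, 4, 7, 9, 10, 12, 15) = (C OR B OR E OR D) AND (C OR B OR E OR NOT D) AND (C OR NOT B OR E OR D) AND (C OR NOT B OR NOT E OR NOT D) AND (NOT C OR B OR E OR NOT D) AND (NOT C OR B OR NOT E OR D) AND (NOT C OR NOT B OR E OR D) AND (NOT C OR NOT B OR NOT E OR NOT D)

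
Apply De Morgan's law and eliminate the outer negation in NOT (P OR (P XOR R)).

NOT P AND NOT (P XOR R)
De Morgan's: NOT(OR of terms) = AND of negations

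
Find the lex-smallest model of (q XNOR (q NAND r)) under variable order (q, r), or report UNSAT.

q=1, r=0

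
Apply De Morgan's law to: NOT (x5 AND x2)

NOT x5 OR NOT x2
De Morgan's: NOT(AND of terms) = OR of negations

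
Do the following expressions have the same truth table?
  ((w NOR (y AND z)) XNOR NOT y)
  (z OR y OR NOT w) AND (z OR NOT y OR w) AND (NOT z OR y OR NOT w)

Yes, they are equivalent — the two output columns agree on all 8 assignments:
z | y | w | Expression 1 | Expression 2
---------------------------------------
0 | 0 | 0 | 1 | 1
0 | 0 | 1 | 0 | 0
0 | 1 | 0 | 0 | 0
0 | 1 | 1 | 1 | 1
1 | 0 | 0 | 1 | 1
1 | 0 | 1 | 0 | 0
1 | 1 | 0 | 1 | 1
1 | 1 | 1 | 1 | 1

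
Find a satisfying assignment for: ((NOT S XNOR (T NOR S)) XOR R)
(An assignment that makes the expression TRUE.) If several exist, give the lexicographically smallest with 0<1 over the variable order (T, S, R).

T=0, S=0, R=0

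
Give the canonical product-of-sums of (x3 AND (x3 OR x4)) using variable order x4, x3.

ΠM(0, 2) = (x4 OR x3) AND (NOT x4 OR x3)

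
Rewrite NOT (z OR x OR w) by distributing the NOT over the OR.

NOT z AND NOT x AND NOT w
De Morgan's: NOT(OR of terms) = AND of negations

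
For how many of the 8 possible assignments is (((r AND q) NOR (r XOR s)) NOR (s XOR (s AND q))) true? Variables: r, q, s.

Satisfying assignments: (0,1,1), (1,0,0), (1,1,0), (1,1,1)
Count: 4 out of 8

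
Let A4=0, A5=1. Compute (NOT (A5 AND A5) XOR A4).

Substituting: (NOT (1 AND 1) XOR 0)
= 0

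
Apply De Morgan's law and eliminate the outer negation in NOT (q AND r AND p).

NOT q OR NOT r OR NOT p
De Morgan's: NOT(AND of terms) = OR of negations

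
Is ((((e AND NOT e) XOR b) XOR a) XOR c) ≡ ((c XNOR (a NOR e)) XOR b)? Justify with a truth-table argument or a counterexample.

No. Counterexample: with b=0, e=1, a=0, c=0, Expression 1 = 0 but Expression 2 = 1.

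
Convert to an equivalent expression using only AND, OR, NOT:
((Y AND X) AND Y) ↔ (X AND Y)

(((Y AND X) AND Y) AND (X AND Y)) OR (NOT ((Y AND X) AND Y) AND NOT (X AND Y))
(Biconditional = both true or both false)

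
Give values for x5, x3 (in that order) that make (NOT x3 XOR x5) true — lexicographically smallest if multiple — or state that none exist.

x5=0, x3=0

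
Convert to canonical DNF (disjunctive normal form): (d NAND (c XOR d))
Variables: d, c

(NOT d AND NOT c) OR (NOT d AND c) OR (d AND c)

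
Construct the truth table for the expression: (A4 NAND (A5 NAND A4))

A5 | A4 | Output
----------------
0 | 0 | 1
0 | 1 | 0
1 | 0 | 1
1 | 1 | 1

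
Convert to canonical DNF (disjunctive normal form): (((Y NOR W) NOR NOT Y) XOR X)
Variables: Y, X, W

(NOT Y AND X AND NOT W) OR (NOT Y AND X AND W) OR (Y AND NOT X AND NOT W) OR (Y AND NOT X AND W)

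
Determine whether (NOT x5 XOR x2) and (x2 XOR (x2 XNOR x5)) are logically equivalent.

No. Counterexample: with x2=1, x5=0, Expression 1 = 0 but Expression 2 = 1.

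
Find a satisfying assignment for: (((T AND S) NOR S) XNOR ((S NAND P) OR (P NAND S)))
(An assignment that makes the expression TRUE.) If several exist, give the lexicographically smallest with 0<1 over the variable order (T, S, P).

T=0, S=0, P=0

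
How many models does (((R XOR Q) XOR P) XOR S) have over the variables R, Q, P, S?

Satisfying assignments: (0,0,0,1), (0,0,1,0), (0,1,0,0), (0,1,1,1), (1,0,0,0), (1,0,1,1), (1,1,0,1), (1,1,1,0)
Count: 8 out of 16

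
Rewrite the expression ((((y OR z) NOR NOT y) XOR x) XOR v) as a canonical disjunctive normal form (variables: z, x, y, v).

(NOT z AND NOT x AND NOT y AND v) OR (NOT z AND NOT x AND y AND v) OR (NOT z AND x AND NOT y AND NOT v) OR (NOT z AND x AND y AND NOT v) OR (z AND NOT x AND NOT y AND v) OR (z AND NOT x AND y AND v) OR (z AND x AND NOT y AND NOT v) OR (z AND x AND y AND NOT v)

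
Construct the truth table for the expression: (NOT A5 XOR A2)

A2 | A5 | Output
----------------
0 | 0 | 1
0 | 1 | 0
1 | 0 | 0
1 | 1 | 1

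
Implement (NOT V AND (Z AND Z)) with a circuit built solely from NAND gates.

(((V NAND V) NAND ((Z NAND Z) NAND (Z NAND Z))) NAND ((V NAND V) NAND ((Z NAND Z) NAND (Z NAND Z))))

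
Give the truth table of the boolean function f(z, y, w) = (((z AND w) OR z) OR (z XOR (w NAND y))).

z | y | w | Output
------------------
0 | 0 | 0 | 1
0 | 0 | 1 | 1
0 | 1 | 0 | 1
0 | 1 | 1 | 0
1 | 0 | 0 | 1
1 | 0 | 1 | 1
1 | 1 | 0 | 1
1 | 1 | 1 | 1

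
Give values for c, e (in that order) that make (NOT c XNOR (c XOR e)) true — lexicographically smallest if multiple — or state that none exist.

c=0, e=1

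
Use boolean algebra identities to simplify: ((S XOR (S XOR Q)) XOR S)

By XOR self-cancellation ((E XOR v) XOR v = E):
= (S XOR Q)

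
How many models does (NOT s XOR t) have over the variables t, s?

Satisfying assignments: (0,0), (1,1)
Count: 2 out of 4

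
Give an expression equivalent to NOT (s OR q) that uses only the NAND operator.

(((s NAND s) NAND (q NAND q)) NAND ((s NAND s) NAND (q NAND q)))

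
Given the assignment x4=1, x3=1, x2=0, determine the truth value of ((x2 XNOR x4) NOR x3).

Substituting: ((0 XNOR 1) NOR 1)
= 0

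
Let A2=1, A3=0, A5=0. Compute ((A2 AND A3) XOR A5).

Substituting: ((1 AND 0) XOR 0)
= 0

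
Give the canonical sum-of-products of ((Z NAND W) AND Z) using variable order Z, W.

Σm(2) = (Z AND NOT W)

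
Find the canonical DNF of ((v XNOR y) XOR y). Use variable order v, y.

(NOT v AND NOT y) OR (NOT v AND y)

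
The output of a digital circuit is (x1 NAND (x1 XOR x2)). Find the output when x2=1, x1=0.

Substituting: (0 NAND (0 XOR 1))
= 1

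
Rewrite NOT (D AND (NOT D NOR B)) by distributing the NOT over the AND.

NOT D OR NOT (NOT D NOR B)
De Morgan's: NOT(AND of terms) = OR of negations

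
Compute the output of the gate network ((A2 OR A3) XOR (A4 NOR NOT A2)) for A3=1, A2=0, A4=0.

Substituting: ((0 OR 1) XOR (0 NOR NOT 0))
= 1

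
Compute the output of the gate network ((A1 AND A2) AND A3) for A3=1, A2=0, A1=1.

Substituting: ((1 AND 0) AND 1)
= 0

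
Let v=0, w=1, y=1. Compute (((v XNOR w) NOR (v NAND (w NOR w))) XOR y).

Substituting: (((0 XNOR 1) NOR (0 NAND (1 NOR 1))) XOR 1)
= 1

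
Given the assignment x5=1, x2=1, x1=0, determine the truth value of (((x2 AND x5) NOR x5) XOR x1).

Substituting: (((1 AND 1) NOR 1) XOR 0)
= 0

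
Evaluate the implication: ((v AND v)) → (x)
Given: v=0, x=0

Antecedent ((v AND v)) = 0; consequent (x) = 0.
0 → 0 = 1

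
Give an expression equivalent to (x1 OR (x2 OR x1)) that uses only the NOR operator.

((x1 NOR ((x2 NOR x1) NOR (x2 NOR x1))) NOR (x1 NOR ((x2 NOR x1) NOR (x2 NOR x1))))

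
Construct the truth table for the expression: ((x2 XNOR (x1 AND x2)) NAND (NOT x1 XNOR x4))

x4 | x1 | x2 | Output
---------------------
0 | 0 | 0 | 1
0 | 0 | 1 | 1
0 | 1 | 0 | 0
0 | 1 | 1 | 0
1 | 0 | 0 | 0
1 | 0 | 1 | 1
1 | 1 | 0 | 1
1 | 1 | 1 | 1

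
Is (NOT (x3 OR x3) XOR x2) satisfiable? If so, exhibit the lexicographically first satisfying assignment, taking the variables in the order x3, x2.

x3=0, x2=0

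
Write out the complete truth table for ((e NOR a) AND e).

a | e | Output
--------------
0 | 0 | 0
0 | 1 | 0
1 | 0 | 0
1 | 1 | 0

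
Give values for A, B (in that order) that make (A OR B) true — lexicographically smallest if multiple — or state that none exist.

A=0, B=1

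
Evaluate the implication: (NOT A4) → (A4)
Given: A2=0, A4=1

Antecedent (NOT A4) = 0; consequent (A4) = 1.
0 → 1 = 1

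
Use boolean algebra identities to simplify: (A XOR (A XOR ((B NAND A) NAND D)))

By XOR self-cancellation ((E XOR v) XOR v = E):
= ((B NAND A) NAND D)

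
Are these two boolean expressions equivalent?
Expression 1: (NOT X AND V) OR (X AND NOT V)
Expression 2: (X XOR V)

Yes, they are equivalent — the two output columns agree on all 4 assignments:
X | V | Expression 1 | Expression 2
-----------------------------------
0 | 0 | 0 | 0
0 | 1 | 1 | 1
1 | 0 | 1 | 1
1 | 1 | 0 | 0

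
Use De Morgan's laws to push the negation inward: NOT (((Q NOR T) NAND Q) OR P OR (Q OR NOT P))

NOT ((Q NOR T) NAND Q) AND NOT P AND NOT (Q OR NOT P)
De Morgan's: NOT(OR of terms) = AND of negations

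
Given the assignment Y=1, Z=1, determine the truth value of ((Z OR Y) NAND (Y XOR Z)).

Substituting: ((1 OR 1) NAND (1 XOR 1))
= 1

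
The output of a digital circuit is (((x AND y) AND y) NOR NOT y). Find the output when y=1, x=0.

Substituting: (((0 AND 1) AND 1) NOR NOT 1)
= 1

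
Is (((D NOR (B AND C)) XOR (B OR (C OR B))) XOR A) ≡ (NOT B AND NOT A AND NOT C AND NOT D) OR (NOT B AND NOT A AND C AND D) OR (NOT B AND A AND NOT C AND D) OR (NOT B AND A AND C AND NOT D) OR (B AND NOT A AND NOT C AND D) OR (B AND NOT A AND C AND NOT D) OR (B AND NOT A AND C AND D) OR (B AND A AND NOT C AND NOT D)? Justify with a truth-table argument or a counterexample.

Yes, they are equivalent — the two output columns agree on all 16 assignments:
B | A | C | D | Expression 1 | Expression 2
-------------------------------------------
0 | 0 | 0 | 0 | 1 | 1
0 | 0 | 0 | 1 | 0 | 0
0 | 0 | 1 | 0 | 0 | 0
0 | 0 | 1 | 1 | 1 | 1
0 | 1 | 0 | 0 | 0 | 0
0 | 1 | 0 | 1 | 1 | 1
0 | 1 | 1 | 0 | 1 | 1
0 | 1 | 1 | 1 | 0 | 0
1 | 0 | 0 | 0 | 0 | 0
1 | 0 | 0 | 1 | 1 | 1
1 | 0 | 1 | 0 | 1 | 1
1 | 0 | 1 | 1 | 1 | 1
1 | 1 | 0 | 0 | 1 | 1
1 | 1 | 0 | 1 | 0 | 0
1 | 1 | 1 | 0 | 0 | 0
1 | 1 | 1 | 1 | 0 | 0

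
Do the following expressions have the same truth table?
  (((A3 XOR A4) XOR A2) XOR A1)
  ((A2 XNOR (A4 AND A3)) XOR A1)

No. Counterexample: with A2=0, A4=0, A3=0, A1=0, Expression 1 = 0 but Expression 2 = 1.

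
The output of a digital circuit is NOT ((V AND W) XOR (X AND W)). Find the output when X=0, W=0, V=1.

Substituting: NOT ((1 AND 0) XOR (0 AND 0))
= 1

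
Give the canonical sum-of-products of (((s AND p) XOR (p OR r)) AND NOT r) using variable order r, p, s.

Σm(2) = (NOT r AND p AND NOT s)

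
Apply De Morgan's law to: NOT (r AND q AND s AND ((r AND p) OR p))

NOT r OR NOT q OR NOT s OR NOT ((r AND p) OR p)
De Morgan's: NOT(AND of terms) = OR of negations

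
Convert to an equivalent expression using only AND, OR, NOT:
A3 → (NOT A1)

NOT A3 OR (NOT A1)
(Implication elimination: A → B = NOT A OR B)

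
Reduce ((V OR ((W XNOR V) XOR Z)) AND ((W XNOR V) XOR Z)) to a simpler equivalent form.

By absorption (E AND (E OR v) = E):
= ((W XNOR V) XOR Z)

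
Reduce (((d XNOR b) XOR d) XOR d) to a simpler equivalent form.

By XOR self-cancellation ((E XOR v) XOR v = E):
= (d XNOR b)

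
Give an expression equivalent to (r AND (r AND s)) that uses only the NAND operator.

((r NAND ((r NAND s) NAND (r NAND s))) NAND (r NAND ((r NAND s) NAND (r NAND s))))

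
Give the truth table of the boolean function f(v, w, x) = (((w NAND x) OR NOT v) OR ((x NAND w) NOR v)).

v | w | x | Output
------------------
0 | 0 | 0 | 1
0 | 0 | 1 | 1
0 | 1 | 0 | 1
0 | 1 | 1 | 1
1 | 0 | 0 | 1
1 | 0 | 1 | 1
1 | 1 | 0 | 1
1 | 1 | 1 | 0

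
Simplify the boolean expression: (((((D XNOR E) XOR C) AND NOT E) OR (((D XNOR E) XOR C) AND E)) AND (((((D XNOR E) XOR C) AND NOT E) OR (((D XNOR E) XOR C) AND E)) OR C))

By absorption (E AND (E OR v) = E) then distribution ((E AND v) OR (E AND NOT v) = E):
= ((D XNOR E) XOR C)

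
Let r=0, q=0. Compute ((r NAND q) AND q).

Substituting: ((0 NAND 0) AND 0)
= 0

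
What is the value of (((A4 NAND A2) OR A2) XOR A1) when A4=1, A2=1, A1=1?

Substituting: (((1 NAND 1) OR 1) XOR 1)
= 0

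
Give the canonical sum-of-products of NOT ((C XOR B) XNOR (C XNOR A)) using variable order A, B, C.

Σm(0, 1, 6, 7) = (NOT A AND NOT B AND NOT C) OR (NOT A AND NOT B AND C) OR (A AND B AND NOT C) OR (A AND B AND C)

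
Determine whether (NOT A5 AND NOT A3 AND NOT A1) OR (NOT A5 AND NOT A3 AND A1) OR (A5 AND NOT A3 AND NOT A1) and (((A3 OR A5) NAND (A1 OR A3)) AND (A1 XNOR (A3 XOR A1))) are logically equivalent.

Yes, they are equivalent — the two output columns agree on all 8 assignments:
A5 | A3 | A1 | Expression 1 | Expression 2
------------------------------------------
0 | 0 | 0 | 1 | 1
0 | 0 | 1 | 1 | 1
0 | 1 | 0 | 0 | 0
0 | 1 | 1 | 0 | 0
1 | 0 | 0 | 1 | 1
1 | 0 | 1 | 0 | 0
1 | 1 | 0 | 0 | 0
1 | 1 | 1 | 0 | 0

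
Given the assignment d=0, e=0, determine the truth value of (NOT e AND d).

Substituting: (NOT 0 AND 0)
= 0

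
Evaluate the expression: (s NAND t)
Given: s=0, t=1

Substituting: (0 NAND 1)
= 1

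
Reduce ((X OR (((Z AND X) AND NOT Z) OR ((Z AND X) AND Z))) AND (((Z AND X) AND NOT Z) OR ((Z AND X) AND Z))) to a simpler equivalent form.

By absorption (E AND (E OR v) = E) then distribution ((E AND v) OR (E AND NOT v) = E):
= (Z AND X)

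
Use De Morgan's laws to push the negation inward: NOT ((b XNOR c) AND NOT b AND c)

NOT (b XNOR c) OR b OR NOT c
De Morgan's: NOT(AND of terms) = OR of negations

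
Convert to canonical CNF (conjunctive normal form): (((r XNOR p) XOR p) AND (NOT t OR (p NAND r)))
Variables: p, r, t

(p OR NOT r OR t) AND (p OR NOT r OR NOT t) AND (NOT p OR NOT r OR t) AND (NOT p OR NOT r OR NOT t)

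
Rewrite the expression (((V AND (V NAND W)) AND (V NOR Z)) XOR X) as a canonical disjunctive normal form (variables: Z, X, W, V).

(NOT Z AND X AND NOT W AND NOT V) OR (NOT Z AND X AND NOT W AND V) OR (NOT Z AND X AND W AND NOT V) OR (NOT Z AND X AND W AND V) OR (Z AND X AND NOT W AND NOT V) OR (Z AND X AND NOT W AND V) OR (Z AND X AND W AND NOT V) OR (Z AND X AND W AND V)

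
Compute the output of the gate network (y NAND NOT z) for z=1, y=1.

Substituting: (1 NAND NOT 1)
= 1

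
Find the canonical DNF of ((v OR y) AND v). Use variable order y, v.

(NOT y AND v) OR (y AND v)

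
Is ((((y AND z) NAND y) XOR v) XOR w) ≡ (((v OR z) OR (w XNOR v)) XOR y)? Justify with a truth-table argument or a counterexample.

No. Counterexample: with y=0, v=0, w=1, z=1, Expression 1 = 0 but Expression 2 = 1.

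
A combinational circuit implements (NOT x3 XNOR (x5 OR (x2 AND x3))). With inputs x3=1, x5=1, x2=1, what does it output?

Substituting: (NOT 1 XNOR (1 OR (1 AND 1)))
= 0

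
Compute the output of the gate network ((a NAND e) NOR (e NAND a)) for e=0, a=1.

Substituting: ((1 NAND 0) NOR (0 NAND 1))
= 0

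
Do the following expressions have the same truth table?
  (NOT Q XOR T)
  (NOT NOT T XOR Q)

No. Counterexample: with Q=0, T=0, Expression 1 = 1 but Expression 2 = 0.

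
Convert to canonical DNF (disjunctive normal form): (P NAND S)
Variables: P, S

(NOT P AND NOT S) OR (NOT P AND S) OR (P AND NOT S)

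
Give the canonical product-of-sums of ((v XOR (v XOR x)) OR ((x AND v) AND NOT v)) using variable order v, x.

ΠM(0, 2) = (v OR x) AND (NOT v OR x)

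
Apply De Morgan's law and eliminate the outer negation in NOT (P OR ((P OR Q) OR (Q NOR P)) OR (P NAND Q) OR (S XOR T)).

NOT P AND NOT ((P OR Q) OR (Q NOR P)) AND NOT (P NAND Q) AND NOT (S XOR T)
De Morgan's: NOT(OR of terms) = AND of negations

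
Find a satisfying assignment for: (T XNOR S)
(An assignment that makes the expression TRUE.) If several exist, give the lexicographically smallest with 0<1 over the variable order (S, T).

S=0, T=0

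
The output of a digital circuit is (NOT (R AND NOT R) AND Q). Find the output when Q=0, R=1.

Substituting: (NOT (1 AND NOT 1) AND 0)
= 0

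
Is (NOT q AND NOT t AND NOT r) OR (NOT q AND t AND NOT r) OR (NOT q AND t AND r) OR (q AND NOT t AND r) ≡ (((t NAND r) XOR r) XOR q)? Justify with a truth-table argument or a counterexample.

Yes, they are equivalent — the two output columns agree on all 8 assignments:
q | t | r | Expression 1 | Expression 2
---------------------------------------
0 | 0 | 0 | 1 | 1
0 | 0 | 1 | 0 | 0
0 | 1 | 0 | 1 | 1
0 | 1 | 1 | 1 | 1
1 | 0 | 0 | 0 | 0
1 | 0 | 1 | 1 | 1
1 | 1 | 0 | 0 | 0
1 | 1 | 1 | 0 | 0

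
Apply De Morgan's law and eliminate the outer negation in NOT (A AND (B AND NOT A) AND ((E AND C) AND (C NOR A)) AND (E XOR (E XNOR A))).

NOT A OR NOT (B AND NOT A) OR NOT ((E AND C) AND (C NOR A)) OR NOT (E XOR (E XNOR A))
De Morgan's: NOT(AND of terms) = OR of negations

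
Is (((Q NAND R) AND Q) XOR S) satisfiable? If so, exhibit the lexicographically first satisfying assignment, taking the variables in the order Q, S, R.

Q=0, S=1, R=0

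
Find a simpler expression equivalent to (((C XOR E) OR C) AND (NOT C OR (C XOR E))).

By distribution ((E OR v) AND (E OR NOT v) = E):
= (C XOR E)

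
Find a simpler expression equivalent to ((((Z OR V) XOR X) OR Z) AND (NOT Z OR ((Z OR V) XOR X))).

By distribution ((E OR v) AND (E OR NOT v) = E):
= ((Z OR V) XOR X)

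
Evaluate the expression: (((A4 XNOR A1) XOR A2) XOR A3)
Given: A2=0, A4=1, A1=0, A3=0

Substituting: (((1 XNOR 0) XOR 0) XOR 0)
= 0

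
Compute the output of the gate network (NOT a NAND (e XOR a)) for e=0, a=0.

Substituting: (NOT 0 NAND (0 XOR 0))
= 1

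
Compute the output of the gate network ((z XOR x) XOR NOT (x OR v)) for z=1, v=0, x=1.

Substituting: ((1 XOR 1) XOR NOT (1 OR 0))
= 0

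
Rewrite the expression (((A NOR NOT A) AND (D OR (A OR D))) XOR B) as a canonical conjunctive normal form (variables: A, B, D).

(A OR B OR D) AND (A OR B OR NOT D) AND (NOT A OR B OR D) AND (NOT A OR B OR NOT D)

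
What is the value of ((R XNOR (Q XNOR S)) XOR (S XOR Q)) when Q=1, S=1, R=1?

Substituting: ((1 XNOR (1 XNOR 1)) XOR (1 XOR 1))
= 1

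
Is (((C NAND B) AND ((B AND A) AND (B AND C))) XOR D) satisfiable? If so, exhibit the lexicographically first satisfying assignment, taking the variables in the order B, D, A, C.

B=0, D=1, A=0, C=0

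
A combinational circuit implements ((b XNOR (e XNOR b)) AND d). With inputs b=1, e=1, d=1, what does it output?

Substituting: ((1 XNOR (1 XNOR 1)) AND 1)
= 1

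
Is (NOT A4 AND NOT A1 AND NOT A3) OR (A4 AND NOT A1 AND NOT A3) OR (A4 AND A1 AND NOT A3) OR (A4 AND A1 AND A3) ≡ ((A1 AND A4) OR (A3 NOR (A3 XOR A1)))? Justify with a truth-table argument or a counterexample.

Yes, they are equivalent — the two output columns agree on all 8 assignments:
A4 | A1 | A3 | Expression 1 | Expression 2
------------------------------------------
0 | 0 | 0 | 1 | 1
0 | 0 | 1 | 0 | 0
0 | 1 | 0 | 0 | 0
0 | 1 | 1 | 0 | 0
1 | 0 | 0 | 1 | 1
1 | 0 | 1 | 0 | 0
1 | 1 | 0 | 1 | 1
1 | 1 | 1 | 1 | 1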